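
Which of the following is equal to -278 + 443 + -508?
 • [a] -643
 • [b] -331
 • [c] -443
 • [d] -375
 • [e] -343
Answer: e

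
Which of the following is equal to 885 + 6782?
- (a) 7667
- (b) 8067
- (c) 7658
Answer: a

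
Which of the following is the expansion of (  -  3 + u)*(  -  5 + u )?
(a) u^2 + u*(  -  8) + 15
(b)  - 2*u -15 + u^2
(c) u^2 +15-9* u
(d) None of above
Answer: a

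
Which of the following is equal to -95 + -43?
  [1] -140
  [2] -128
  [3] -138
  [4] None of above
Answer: 3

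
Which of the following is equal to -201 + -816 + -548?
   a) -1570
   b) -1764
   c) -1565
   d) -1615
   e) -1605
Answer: c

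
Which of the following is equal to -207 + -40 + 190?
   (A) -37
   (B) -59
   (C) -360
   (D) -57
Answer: D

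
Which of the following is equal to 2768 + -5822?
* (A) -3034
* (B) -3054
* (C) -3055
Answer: B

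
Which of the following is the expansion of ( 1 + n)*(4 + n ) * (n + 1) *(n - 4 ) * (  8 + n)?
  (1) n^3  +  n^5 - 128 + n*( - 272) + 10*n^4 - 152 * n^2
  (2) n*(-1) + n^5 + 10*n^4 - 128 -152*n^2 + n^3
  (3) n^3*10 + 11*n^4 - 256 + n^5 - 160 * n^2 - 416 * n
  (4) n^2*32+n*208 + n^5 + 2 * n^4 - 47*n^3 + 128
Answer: 1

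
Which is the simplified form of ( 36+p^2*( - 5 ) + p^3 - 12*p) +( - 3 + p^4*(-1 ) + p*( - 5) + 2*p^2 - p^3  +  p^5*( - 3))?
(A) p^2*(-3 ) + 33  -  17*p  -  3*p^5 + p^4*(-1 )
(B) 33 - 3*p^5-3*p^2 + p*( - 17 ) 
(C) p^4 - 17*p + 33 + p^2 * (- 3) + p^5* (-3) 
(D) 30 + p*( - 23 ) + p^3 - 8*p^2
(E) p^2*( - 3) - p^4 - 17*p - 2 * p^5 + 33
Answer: A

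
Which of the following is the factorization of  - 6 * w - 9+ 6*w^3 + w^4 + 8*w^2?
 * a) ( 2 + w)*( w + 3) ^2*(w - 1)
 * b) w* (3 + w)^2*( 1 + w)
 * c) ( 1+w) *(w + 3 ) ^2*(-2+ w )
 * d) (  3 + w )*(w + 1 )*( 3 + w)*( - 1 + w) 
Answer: d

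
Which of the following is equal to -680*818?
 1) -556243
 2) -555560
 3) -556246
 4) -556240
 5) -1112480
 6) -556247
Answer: 4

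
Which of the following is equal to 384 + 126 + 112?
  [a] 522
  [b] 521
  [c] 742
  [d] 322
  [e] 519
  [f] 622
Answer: f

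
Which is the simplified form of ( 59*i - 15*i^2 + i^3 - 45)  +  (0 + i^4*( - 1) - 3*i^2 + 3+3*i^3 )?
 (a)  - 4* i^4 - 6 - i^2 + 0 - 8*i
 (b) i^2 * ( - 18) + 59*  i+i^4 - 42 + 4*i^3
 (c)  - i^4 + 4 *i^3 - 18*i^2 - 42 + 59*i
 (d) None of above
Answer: c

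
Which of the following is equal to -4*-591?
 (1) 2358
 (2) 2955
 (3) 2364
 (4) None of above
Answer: 3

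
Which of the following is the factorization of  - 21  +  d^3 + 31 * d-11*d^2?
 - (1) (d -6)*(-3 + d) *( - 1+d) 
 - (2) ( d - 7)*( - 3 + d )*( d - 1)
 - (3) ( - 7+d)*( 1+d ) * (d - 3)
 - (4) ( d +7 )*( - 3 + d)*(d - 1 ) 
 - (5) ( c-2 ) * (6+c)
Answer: 2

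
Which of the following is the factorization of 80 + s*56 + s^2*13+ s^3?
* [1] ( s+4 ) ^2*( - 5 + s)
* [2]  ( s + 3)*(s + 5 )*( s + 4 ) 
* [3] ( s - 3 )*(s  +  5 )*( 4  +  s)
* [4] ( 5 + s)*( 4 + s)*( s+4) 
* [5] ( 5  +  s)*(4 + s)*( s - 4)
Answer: 4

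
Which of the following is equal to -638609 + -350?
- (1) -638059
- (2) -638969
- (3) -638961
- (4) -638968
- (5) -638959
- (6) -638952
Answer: 5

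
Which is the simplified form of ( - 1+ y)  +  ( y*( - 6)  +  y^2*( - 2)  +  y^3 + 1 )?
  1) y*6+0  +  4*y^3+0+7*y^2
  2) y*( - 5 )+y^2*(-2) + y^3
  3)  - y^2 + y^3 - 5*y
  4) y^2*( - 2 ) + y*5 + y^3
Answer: 2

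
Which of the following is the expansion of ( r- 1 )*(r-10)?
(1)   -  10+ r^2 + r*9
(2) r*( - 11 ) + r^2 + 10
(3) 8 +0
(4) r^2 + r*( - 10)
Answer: 2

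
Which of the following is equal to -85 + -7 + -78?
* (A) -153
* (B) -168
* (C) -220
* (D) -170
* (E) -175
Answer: D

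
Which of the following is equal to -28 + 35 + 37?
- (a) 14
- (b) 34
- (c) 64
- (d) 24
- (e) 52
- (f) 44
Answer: f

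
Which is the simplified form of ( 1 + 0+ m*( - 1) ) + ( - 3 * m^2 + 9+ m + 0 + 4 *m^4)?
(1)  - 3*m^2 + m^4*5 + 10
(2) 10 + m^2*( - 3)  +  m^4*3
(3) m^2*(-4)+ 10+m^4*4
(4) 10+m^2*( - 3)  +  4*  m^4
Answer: 4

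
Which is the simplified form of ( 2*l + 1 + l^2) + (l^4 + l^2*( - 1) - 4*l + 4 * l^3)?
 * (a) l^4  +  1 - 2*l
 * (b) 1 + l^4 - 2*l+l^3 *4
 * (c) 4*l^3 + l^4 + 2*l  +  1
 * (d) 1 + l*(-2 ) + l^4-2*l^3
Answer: b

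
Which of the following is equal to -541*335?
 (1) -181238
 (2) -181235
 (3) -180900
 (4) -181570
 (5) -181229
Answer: 2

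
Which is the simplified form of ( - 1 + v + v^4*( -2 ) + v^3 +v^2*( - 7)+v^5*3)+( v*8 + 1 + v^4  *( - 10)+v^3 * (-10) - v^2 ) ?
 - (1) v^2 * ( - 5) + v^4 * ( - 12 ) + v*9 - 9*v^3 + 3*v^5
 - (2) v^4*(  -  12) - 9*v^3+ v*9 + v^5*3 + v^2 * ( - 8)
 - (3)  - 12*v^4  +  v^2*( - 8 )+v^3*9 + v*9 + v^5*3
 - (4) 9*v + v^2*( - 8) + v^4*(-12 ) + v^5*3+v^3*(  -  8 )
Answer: 2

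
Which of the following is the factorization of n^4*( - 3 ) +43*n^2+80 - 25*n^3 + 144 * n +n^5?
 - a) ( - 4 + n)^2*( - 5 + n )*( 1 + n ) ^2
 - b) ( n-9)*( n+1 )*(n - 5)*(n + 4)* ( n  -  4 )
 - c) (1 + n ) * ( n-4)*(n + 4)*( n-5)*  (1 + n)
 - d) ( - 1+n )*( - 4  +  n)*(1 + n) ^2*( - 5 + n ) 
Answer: c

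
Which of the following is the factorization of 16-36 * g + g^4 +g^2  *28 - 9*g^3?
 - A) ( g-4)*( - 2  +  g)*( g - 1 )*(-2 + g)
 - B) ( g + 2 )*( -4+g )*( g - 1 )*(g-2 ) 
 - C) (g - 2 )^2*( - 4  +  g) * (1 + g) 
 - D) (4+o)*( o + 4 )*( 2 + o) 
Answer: A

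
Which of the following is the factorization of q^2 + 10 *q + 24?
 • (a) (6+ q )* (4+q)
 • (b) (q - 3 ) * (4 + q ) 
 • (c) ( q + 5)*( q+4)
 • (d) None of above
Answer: a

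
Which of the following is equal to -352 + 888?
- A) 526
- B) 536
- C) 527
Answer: B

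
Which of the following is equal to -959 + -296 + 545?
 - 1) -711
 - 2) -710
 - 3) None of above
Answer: 2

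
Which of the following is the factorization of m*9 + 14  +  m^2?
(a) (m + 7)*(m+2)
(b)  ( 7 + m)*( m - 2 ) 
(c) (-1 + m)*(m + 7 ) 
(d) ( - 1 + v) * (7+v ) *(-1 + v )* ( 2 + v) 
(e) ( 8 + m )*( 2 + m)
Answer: a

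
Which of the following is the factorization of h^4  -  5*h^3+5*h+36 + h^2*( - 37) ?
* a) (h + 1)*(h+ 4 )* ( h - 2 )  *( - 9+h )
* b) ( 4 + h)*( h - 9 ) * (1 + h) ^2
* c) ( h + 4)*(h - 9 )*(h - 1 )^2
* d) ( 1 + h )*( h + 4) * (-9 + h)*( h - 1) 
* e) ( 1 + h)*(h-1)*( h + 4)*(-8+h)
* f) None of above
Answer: d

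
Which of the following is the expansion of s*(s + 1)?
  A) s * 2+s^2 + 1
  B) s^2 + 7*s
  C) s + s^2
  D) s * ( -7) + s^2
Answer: C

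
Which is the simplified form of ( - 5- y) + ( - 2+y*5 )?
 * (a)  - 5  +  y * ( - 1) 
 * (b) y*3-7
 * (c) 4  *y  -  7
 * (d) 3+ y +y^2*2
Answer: c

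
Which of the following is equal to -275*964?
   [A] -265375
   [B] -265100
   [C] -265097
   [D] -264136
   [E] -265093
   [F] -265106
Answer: B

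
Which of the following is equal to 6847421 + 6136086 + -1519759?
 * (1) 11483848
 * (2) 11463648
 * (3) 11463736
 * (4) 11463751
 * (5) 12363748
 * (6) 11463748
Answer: 6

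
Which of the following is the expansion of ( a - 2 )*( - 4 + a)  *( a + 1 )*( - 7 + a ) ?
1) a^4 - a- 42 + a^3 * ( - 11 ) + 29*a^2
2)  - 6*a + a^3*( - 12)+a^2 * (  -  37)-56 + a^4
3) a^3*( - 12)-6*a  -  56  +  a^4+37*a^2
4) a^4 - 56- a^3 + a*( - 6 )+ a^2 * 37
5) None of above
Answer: 3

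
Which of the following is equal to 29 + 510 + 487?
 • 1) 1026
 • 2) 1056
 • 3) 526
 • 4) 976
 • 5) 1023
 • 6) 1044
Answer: 1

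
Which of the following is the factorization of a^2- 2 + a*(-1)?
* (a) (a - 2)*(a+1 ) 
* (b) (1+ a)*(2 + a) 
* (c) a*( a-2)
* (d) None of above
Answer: a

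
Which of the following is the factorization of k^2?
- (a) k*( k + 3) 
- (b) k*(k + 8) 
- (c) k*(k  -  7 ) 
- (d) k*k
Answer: d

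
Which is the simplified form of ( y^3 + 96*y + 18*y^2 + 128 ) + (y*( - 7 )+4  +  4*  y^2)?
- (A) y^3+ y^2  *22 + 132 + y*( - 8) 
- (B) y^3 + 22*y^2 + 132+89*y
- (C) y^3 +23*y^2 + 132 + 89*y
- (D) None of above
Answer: B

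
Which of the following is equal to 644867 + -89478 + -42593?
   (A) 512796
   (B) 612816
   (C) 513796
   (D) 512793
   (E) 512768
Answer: A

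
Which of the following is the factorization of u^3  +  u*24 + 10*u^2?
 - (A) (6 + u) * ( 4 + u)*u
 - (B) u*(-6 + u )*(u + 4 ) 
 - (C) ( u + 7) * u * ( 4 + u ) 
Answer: A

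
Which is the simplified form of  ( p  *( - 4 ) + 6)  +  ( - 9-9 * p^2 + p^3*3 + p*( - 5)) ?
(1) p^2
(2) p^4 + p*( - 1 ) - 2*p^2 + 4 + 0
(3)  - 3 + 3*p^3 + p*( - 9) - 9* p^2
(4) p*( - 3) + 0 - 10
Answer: 3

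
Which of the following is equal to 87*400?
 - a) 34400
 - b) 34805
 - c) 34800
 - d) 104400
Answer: c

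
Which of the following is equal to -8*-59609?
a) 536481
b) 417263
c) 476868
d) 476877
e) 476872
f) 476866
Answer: e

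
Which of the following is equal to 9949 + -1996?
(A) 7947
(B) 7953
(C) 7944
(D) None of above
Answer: B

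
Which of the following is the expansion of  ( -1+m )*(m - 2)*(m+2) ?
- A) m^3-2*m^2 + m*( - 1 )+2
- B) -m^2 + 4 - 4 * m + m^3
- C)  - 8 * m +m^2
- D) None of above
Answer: B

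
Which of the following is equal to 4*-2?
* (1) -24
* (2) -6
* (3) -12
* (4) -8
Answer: 4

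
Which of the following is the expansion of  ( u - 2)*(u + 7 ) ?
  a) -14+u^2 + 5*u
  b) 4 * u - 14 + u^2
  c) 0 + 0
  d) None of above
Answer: a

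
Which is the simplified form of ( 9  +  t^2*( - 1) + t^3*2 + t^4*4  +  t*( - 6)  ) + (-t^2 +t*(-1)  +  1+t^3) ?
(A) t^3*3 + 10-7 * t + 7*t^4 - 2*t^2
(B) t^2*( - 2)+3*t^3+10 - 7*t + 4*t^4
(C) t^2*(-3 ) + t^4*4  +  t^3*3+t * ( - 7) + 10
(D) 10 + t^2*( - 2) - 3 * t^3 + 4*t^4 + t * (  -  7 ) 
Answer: B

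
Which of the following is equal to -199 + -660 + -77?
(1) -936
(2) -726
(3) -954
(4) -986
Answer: 1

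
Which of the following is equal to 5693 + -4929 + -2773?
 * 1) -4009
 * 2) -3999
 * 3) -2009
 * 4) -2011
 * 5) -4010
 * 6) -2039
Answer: 3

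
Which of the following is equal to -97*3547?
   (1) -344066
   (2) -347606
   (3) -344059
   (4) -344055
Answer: 3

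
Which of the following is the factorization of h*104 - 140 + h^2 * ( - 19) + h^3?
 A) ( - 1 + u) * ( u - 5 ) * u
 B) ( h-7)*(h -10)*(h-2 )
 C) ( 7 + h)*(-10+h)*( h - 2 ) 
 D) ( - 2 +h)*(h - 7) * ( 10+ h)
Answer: B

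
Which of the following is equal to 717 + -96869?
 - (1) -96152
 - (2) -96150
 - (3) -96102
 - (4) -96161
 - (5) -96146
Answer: 1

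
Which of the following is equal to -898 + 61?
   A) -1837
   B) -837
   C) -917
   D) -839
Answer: B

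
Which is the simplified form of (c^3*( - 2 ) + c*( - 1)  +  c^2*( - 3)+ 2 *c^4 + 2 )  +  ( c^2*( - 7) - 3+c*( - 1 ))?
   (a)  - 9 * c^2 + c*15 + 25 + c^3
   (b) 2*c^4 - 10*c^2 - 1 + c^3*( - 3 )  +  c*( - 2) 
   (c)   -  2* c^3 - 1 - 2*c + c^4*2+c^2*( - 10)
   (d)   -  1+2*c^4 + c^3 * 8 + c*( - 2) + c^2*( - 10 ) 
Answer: c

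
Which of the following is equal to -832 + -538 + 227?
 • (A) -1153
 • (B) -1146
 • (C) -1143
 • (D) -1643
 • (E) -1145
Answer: C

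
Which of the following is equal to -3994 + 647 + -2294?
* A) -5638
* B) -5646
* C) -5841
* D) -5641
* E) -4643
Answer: D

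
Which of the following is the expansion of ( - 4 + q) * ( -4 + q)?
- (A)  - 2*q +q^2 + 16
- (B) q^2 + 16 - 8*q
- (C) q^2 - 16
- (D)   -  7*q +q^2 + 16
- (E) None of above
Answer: B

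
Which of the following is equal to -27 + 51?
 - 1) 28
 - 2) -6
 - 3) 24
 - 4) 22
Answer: 3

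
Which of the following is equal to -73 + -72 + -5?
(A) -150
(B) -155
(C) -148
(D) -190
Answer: A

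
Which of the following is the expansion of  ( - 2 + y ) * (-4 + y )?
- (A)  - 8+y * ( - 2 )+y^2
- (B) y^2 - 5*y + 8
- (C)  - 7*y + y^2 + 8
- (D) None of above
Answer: D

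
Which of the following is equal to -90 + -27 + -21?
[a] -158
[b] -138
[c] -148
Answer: b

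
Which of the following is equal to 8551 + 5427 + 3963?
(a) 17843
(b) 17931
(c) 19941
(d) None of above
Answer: d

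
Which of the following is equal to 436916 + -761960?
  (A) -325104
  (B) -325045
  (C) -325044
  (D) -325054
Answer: C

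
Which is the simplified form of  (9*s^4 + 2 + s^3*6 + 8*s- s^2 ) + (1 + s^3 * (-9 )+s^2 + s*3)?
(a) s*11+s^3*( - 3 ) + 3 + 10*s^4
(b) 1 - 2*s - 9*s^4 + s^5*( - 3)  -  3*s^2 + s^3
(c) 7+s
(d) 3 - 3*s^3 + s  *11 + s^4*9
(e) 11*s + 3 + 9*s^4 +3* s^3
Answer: d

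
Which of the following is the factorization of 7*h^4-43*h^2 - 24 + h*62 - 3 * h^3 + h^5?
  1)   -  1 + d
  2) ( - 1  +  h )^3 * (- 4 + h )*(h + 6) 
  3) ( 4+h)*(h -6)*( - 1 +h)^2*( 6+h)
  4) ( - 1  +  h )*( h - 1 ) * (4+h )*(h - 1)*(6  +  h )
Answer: 4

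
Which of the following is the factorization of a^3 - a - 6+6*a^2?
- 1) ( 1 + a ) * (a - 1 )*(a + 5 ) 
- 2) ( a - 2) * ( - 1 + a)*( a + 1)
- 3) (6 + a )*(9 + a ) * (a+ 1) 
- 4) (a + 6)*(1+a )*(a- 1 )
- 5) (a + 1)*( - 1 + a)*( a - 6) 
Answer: 4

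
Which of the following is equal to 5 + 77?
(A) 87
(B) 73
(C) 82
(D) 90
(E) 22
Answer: C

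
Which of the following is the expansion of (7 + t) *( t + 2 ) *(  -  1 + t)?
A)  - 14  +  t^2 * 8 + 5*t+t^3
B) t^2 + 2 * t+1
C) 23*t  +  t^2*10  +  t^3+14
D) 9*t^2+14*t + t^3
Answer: A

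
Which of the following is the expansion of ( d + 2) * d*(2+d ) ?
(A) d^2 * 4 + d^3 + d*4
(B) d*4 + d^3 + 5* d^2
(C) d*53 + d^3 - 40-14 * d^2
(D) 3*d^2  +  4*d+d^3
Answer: A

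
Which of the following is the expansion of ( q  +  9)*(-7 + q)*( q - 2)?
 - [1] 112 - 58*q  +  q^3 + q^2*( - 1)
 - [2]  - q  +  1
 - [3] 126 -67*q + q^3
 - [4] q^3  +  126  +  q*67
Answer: 3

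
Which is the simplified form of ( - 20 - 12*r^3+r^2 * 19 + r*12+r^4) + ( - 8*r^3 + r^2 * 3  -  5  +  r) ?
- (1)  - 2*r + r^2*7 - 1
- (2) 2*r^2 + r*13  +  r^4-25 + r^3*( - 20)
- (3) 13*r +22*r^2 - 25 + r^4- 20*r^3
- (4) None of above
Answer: 3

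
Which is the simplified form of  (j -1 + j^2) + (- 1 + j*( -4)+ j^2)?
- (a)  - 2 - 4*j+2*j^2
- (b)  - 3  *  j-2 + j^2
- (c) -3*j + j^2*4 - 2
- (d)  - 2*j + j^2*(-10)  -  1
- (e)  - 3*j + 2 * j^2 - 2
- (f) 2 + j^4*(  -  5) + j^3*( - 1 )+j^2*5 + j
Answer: e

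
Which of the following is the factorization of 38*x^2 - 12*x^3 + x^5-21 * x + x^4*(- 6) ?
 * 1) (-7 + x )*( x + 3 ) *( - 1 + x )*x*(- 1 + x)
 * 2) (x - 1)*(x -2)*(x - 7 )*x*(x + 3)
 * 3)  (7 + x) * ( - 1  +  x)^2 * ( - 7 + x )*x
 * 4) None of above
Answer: 1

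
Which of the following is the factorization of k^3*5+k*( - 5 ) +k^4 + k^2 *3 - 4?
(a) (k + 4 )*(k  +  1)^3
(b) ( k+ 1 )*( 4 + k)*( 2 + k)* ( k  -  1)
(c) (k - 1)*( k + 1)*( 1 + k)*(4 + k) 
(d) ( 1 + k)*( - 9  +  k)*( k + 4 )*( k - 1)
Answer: c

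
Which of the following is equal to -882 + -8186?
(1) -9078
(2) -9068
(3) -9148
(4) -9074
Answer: 2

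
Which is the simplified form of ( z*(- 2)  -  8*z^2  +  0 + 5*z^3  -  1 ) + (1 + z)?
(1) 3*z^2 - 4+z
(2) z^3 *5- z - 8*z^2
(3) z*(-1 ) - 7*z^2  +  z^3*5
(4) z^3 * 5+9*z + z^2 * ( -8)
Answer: 2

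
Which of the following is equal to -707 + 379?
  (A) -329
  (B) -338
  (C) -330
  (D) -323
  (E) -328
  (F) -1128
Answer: E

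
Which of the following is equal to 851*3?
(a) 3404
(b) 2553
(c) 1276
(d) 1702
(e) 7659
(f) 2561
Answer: b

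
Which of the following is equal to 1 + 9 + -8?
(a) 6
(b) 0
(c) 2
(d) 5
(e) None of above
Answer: c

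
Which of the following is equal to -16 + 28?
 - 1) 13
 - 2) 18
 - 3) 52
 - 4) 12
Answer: 4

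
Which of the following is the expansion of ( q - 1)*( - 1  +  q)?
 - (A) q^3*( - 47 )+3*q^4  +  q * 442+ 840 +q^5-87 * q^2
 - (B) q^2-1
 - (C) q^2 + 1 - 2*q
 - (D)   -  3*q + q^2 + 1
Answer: C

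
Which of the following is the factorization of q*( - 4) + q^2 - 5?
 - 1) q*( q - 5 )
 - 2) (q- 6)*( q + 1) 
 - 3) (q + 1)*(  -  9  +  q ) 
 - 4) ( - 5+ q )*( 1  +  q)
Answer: 4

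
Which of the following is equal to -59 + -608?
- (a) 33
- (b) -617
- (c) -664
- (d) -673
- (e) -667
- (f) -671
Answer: e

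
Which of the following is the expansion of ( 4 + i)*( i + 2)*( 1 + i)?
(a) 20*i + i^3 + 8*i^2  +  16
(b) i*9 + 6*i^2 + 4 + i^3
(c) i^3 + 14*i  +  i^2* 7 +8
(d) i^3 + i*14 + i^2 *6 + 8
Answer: c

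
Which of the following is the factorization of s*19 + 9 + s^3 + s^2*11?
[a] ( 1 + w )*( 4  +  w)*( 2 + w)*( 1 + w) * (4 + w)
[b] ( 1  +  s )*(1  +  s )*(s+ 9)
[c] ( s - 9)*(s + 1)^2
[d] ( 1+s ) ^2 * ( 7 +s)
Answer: b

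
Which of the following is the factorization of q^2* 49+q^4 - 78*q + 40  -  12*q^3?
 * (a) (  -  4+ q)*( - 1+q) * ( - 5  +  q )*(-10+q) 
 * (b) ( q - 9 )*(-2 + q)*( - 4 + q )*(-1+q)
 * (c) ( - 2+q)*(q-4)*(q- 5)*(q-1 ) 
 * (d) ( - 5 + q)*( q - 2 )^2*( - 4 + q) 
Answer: c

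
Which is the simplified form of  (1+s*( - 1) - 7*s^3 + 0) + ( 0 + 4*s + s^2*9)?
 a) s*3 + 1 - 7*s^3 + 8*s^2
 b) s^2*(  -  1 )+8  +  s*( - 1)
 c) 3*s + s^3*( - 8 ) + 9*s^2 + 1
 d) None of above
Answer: d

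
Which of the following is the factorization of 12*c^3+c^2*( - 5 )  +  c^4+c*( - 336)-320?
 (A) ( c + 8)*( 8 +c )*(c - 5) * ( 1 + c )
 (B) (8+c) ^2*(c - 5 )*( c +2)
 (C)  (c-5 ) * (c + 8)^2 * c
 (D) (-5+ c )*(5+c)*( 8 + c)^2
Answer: A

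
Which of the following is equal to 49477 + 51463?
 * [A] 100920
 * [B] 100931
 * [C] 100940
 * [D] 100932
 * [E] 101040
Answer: C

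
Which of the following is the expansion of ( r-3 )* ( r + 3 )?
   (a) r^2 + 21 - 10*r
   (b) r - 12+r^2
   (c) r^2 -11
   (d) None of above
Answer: d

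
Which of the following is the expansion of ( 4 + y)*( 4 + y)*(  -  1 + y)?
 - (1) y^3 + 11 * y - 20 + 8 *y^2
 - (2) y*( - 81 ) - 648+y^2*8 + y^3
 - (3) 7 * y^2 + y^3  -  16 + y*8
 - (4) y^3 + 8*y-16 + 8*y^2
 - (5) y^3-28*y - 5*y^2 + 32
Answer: 3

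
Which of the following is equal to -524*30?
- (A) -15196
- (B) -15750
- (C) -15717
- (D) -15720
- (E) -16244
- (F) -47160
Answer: D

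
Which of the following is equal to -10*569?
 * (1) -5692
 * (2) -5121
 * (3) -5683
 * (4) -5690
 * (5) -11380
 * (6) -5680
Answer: 4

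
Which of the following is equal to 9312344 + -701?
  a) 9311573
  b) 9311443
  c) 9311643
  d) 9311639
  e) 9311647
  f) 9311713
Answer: c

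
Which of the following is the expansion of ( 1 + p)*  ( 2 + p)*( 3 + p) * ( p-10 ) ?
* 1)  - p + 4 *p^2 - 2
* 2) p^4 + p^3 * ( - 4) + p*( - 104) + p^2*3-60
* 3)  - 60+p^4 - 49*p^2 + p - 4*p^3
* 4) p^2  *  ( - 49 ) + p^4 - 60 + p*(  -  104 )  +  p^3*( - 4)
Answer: 4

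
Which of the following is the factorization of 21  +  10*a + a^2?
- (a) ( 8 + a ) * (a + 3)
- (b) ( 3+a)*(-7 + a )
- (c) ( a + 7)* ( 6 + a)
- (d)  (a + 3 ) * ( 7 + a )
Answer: d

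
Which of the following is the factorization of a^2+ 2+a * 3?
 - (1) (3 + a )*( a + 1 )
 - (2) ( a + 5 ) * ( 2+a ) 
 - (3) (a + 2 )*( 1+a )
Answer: 3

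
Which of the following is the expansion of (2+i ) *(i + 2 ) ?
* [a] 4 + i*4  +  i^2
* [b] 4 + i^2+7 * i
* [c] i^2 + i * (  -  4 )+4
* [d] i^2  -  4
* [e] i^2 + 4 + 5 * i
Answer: a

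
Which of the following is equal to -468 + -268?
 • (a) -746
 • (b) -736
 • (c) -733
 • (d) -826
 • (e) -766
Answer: b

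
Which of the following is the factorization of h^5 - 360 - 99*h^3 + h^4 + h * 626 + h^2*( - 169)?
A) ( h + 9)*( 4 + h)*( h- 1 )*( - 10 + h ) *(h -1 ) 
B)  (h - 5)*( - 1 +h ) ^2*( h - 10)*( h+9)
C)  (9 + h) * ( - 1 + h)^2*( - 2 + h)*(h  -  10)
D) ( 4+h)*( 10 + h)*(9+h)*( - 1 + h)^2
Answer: A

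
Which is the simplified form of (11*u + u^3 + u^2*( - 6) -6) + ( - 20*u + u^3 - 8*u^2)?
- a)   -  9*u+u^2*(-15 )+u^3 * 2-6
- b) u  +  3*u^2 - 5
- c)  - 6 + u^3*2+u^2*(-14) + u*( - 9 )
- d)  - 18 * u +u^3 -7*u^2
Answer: c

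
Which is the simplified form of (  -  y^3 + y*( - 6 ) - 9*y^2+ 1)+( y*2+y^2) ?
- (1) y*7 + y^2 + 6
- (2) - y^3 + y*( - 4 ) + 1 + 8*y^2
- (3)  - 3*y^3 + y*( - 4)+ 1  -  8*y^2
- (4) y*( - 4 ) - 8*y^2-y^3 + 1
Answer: 4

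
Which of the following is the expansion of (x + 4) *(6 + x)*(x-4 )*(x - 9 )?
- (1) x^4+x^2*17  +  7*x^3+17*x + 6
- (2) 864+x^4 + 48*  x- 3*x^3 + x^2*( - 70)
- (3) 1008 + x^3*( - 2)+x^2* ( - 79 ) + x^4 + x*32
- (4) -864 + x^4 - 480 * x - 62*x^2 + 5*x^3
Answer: 2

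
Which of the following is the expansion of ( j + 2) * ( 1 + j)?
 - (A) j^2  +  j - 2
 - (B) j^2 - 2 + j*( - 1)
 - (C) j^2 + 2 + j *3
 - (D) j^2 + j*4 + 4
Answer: C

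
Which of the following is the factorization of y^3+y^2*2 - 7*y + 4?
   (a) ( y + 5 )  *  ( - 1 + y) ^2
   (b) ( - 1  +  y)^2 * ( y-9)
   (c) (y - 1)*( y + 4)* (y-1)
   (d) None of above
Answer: c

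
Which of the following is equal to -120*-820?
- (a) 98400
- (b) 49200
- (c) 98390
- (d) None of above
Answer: a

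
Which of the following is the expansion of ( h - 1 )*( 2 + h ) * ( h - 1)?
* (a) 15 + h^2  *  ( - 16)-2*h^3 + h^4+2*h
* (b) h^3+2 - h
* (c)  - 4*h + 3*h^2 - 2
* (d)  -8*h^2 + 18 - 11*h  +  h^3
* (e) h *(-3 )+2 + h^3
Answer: e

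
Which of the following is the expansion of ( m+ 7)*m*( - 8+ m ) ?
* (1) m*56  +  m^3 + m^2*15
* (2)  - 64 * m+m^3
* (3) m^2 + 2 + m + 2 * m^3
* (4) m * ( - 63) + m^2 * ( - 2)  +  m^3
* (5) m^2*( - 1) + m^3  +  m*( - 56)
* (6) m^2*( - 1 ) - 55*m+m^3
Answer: 5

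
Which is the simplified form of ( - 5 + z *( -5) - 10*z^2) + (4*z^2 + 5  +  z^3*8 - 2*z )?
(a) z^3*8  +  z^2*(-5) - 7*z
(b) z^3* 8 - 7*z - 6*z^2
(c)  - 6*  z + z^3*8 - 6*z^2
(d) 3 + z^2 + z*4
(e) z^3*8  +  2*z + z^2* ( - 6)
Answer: b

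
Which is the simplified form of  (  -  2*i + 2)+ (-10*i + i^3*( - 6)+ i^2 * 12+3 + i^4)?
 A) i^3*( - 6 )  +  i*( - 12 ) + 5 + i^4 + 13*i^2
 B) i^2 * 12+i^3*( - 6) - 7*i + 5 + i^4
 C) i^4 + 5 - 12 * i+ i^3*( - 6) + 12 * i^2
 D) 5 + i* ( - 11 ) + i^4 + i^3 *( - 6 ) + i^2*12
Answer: C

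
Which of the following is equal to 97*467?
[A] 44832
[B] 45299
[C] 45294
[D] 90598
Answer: B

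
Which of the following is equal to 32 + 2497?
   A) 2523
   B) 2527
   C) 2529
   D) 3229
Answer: C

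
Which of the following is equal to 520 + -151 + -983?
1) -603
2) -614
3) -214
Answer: 2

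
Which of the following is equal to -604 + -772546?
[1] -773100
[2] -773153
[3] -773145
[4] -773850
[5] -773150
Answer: 5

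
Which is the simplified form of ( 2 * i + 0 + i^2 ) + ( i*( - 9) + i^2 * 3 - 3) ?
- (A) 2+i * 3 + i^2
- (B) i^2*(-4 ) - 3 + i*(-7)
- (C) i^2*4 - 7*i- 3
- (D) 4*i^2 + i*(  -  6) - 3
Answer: C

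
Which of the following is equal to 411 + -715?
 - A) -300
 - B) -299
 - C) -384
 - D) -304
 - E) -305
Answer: D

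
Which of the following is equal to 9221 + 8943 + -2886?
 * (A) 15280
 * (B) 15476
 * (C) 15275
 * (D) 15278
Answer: D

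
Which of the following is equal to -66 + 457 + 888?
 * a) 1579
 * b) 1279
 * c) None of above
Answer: b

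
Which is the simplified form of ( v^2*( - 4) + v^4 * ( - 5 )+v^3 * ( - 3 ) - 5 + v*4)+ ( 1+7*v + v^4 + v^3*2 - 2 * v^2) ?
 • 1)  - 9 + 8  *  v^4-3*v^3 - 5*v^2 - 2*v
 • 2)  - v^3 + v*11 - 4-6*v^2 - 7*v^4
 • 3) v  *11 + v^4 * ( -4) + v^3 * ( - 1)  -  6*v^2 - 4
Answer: 3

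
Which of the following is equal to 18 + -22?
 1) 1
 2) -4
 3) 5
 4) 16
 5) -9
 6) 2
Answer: 2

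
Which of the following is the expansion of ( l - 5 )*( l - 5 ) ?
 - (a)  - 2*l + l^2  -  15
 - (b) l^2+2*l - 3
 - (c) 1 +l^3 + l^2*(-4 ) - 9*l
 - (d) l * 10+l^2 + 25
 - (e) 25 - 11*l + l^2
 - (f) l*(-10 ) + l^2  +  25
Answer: f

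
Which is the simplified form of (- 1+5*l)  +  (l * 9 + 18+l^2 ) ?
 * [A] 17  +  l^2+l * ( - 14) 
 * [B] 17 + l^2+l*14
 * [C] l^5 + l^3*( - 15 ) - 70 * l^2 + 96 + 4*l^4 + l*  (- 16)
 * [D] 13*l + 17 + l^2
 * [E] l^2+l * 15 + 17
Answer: B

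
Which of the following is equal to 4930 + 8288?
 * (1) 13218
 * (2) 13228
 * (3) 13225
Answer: 1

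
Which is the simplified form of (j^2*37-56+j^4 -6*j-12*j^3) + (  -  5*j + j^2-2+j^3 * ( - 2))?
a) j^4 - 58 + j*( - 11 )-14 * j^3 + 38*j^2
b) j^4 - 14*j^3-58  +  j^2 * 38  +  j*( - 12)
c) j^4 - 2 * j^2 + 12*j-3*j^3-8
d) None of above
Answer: a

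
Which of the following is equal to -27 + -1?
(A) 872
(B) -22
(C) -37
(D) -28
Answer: D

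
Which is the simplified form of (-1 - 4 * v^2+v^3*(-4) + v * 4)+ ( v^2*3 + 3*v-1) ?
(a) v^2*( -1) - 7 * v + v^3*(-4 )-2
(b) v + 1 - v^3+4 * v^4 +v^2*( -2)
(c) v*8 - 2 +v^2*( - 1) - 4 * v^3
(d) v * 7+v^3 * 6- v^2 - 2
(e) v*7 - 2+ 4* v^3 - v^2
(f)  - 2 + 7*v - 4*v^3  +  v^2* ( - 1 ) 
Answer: f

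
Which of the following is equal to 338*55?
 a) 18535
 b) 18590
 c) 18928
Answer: b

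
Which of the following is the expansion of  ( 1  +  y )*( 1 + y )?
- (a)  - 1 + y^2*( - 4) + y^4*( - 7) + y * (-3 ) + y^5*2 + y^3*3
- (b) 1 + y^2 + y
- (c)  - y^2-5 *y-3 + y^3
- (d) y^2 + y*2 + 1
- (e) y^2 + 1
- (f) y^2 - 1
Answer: d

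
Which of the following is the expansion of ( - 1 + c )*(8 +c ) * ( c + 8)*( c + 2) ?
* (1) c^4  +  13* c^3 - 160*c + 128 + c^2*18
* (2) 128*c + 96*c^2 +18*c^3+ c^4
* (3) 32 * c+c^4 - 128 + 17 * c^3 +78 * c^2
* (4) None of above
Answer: 3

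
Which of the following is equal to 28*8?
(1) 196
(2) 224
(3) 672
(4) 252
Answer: 2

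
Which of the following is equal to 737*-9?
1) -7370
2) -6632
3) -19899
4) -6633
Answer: 4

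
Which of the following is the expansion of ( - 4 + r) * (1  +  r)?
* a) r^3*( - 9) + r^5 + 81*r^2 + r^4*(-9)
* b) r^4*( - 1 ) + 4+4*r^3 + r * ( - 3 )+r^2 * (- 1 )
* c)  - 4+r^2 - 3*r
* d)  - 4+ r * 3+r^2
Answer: c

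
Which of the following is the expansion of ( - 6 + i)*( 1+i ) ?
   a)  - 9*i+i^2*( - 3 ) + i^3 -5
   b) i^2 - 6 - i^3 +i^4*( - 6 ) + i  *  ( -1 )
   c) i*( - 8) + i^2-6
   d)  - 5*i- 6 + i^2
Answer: d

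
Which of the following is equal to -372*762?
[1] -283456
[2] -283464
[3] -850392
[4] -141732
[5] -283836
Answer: 2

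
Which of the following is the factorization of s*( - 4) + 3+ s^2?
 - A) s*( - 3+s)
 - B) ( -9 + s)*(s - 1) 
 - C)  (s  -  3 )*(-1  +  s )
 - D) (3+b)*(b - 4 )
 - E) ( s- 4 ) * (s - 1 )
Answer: C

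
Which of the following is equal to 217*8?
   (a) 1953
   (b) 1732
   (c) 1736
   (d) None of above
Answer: c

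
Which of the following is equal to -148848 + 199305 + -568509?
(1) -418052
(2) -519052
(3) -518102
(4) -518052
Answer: 4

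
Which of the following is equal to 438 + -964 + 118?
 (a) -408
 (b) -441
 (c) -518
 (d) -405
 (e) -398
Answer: a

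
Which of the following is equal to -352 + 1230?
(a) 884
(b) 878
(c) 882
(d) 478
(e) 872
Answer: b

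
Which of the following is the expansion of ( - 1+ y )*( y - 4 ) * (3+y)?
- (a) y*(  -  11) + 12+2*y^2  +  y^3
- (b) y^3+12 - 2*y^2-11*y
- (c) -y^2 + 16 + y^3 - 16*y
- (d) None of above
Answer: b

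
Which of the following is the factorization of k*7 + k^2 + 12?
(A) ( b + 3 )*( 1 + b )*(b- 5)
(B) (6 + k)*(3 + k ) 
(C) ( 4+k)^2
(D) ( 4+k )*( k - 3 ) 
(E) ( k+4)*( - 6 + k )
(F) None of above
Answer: F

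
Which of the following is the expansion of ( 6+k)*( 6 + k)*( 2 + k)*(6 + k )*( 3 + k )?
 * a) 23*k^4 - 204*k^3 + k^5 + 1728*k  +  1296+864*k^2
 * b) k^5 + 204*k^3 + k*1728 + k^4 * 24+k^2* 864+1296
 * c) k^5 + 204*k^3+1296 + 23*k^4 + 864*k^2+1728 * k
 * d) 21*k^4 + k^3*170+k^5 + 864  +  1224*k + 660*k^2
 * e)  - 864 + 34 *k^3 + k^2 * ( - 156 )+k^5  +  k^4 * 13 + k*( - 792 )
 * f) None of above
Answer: c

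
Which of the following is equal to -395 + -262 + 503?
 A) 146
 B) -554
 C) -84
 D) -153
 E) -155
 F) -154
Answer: F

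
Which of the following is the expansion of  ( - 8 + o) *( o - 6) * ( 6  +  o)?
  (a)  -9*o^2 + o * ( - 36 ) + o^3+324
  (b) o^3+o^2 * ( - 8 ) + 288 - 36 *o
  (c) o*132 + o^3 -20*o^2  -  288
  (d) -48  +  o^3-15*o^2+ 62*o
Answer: b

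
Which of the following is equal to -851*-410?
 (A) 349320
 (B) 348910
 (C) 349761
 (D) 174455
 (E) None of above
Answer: B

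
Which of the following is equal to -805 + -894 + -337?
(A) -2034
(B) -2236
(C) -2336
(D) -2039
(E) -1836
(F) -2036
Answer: F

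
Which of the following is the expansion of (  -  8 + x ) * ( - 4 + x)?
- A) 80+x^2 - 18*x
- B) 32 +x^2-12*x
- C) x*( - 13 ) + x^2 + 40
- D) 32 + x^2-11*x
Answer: B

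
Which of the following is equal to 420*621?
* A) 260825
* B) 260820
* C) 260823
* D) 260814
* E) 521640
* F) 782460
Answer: B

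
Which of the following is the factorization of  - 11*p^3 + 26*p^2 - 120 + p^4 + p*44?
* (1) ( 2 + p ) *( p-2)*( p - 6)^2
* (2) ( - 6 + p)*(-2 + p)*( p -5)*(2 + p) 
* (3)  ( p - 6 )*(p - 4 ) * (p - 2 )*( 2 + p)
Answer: 2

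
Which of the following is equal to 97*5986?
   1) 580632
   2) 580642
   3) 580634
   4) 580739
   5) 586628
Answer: 2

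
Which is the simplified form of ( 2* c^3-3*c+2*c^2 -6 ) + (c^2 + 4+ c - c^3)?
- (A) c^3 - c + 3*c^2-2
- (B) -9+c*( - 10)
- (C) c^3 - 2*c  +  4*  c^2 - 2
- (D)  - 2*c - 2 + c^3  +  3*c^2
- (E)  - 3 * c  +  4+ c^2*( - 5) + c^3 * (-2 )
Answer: D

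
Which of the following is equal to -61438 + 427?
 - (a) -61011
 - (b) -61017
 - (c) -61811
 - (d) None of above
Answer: a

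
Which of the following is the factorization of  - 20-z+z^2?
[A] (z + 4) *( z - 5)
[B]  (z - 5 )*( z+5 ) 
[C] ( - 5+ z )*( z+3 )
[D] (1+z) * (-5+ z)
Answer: A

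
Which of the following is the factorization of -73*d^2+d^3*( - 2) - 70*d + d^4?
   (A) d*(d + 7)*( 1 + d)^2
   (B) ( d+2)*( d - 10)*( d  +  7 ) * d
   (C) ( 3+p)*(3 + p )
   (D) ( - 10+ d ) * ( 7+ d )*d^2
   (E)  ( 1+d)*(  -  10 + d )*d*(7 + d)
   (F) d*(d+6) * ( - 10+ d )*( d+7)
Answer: E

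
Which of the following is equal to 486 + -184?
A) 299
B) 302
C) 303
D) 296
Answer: B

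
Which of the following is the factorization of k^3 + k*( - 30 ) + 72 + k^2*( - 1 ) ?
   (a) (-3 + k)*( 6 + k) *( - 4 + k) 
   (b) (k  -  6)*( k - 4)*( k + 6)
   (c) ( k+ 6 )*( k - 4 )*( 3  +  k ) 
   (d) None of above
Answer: a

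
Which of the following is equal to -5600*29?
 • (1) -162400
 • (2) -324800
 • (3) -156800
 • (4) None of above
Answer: 1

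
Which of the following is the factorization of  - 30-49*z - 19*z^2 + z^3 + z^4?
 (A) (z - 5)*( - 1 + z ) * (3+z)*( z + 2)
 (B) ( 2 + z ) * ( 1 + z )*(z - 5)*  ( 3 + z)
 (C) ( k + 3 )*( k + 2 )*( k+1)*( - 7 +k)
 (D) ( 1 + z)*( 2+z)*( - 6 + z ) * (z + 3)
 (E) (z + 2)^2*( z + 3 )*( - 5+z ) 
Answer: B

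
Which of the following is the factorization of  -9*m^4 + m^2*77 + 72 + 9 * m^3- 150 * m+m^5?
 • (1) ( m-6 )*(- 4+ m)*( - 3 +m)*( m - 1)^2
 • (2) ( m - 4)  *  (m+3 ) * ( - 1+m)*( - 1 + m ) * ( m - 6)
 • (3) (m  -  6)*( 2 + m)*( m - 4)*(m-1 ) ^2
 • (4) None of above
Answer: 2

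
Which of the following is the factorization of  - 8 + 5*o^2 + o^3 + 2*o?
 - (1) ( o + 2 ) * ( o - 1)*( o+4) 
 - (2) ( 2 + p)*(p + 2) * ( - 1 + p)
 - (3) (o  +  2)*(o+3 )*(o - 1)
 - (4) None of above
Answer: 1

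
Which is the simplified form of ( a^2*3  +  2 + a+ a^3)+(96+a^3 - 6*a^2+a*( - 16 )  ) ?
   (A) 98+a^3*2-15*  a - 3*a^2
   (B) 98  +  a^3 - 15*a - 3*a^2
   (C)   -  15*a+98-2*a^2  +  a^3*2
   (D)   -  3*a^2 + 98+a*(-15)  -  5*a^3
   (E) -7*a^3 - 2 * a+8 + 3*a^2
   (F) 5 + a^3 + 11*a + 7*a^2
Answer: A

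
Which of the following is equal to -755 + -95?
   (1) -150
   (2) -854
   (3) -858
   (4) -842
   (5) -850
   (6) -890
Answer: 5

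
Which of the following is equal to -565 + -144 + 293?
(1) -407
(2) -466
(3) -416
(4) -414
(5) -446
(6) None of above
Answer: 3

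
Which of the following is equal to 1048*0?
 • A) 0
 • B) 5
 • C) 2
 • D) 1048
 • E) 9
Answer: A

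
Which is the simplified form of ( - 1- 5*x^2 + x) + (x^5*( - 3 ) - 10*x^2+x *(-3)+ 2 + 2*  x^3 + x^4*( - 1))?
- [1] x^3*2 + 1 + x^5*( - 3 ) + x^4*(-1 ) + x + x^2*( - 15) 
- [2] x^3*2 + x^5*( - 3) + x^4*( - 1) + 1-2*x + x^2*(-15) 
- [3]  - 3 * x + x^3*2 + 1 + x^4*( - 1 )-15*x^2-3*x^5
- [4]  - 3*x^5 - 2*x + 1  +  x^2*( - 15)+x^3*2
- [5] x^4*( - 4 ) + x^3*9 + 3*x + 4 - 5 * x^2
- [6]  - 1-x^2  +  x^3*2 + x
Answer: 2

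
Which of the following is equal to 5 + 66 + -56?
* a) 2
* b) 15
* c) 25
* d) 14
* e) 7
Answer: b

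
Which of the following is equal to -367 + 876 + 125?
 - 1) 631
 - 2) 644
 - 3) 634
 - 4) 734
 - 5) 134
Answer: 3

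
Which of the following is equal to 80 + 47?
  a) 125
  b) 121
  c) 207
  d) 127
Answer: d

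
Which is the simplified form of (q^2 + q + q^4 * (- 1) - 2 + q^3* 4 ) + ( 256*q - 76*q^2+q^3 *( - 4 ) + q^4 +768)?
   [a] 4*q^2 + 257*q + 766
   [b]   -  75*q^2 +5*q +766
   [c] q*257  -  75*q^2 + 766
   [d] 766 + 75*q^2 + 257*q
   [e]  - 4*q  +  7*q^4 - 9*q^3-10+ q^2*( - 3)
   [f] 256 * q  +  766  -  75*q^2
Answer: c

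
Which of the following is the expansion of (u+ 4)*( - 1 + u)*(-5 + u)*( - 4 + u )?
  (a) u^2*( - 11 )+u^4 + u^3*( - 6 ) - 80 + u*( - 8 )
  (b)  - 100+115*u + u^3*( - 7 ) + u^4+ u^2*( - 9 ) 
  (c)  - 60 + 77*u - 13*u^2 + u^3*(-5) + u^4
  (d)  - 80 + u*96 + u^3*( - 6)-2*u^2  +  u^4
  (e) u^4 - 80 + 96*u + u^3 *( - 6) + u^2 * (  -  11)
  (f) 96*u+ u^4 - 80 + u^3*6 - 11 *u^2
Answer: e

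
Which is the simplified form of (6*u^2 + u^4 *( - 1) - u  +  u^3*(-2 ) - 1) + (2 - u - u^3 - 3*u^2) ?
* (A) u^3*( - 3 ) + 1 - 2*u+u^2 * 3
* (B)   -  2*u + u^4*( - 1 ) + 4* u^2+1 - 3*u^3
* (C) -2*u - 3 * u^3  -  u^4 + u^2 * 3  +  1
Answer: C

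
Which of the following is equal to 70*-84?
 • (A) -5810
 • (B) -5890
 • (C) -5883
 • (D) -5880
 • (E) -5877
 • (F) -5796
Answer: D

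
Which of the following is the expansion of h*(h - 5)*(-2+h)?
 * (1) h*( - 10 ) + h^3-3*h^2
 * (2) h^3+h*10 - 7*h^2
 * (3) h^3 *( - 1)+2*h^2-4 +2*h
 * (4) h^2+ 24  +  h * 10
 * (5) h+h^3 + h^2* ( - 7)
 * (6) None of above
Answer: 2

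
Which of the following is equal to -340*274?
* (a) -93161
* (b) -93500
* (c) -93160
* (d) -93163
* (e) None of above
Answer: c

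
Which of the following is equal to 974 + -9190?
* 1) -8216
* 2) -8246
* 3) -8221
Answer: 1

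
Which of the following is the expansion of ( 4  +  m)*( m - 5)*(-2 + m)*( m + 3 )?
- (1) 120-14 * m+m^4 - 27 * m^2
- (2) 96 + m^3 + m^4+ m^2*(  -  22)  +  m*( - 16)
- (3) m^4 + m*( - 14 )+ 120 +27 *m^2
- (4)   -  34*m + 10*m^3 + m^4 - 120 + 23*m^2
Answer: 1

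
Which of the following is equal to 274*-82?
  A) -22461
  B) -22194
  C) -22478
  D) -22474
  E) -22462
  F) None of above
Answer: F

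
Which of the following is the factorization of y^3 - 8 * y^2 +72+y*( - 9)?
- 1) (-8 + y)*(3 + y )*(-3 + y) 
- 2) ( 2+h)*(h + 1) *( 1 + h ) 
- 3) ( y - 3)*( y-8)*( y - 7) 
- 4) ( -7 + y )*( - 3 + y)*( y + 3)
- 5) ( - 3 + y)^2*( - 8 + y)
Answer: 1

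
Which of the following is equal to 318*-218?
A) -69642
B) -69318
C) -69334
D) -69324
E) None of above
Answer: D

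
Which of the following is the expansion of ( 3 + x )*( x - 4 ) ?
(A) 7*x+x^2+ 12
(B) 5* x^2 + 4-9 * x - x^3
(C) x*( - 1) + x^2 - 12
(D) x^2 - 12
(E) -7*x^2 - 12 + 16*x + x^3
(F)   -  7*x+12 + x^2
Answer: C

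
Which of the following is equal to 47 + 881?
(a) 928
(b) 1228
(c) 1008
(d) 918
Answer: a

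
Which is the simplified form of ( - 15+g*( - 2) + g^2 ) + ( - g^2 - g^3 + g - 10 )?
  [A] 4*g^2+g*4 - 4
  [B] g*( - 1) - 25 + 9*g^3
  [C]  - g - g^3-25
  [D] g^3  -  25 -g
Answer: C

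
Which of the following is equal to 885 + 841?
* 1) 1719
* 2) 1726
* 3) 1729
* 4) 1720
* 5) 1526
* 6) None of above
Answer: 2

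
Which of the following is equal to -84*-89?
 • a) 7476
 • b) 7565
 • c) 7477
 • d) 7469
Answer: a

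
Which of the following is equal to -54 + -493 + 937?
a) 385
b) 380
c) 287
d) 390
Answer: d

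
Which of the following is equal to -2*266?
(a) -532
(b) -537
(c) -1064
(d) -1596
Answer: a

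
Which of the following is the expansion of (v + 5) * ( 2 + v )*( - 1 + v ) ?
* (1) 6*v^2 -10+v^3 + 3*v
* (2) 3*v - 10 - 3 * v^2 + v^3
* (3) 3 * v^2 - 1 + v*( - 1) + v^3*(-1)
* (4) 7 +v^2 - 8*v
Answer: 1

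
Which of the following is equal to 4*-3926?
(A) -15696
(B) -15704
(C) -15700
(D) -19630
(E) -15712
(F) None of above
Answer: B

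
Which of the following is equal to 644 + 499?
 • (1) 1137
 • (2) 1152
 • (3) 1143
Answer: 3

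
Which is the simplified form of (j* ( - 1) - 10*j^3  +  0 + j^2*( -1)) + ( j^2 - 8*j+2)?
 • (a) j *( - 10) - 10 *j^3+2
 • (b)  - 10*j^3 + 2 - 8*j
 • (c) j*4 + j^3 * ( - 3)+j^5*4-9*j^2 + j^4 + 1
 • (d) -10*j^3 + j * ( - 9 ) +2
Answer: d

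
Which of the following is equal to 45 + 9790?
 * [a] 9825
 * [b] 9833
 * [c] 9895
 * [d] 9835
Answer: d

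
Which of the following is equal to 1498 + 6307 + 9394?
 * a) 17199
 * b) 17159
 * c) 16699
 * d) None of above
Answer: a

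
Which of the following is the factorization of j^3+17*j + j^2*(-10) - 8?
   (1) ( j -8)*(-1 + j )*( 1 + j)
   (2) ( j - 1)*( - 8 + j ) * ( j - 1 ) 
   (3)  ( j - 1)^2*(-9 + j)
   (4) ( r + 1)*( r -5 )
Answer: 2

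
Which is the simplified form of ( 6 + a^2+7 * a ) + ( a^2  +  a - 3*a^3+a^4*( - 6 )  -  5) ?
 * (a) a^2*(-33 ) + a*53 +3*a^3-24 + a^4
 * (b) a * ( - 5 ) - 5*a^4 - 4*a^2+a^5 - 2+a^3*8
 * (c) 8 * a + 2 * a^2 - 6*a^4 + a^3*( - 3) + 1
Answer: c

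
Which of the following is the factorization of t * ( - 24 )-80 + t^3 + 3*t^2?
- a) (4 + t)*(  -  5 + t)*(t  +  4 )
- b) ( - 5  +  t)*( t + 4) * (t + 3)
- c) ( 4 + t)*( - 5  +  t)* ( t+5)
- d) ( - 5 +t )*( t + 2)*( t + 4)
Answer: a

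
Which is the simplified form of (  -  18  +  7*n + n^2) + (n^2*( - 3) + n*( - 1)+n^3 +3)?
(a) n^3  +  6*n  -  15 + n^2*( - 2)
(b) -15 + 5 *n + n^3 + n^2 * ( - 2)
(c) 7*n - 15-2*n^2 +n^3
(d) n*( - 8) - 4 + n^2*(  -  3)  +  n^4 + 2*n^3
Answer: a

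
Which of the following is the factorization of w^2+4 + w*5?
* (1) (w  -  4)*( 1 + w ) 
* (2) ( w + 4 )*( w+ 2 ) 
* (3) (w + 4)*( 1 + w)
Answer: 3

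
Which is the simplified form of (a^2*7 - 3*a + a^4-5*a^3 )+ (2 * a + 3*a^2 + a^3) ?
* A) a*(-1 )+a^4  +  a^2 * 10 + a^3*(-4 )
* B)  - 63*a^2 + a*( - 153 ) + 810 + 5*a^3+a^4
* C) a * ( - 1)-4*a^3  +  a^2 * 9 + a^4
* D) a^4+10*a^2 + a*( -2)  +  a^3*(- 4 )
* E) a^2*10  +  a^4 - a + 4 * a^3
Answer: A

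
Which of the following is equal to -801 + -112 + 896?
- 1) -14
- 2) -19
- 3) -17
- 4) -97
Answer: 3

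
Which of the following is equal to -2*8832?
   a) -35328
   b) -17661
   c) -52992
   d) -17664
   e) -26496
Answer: d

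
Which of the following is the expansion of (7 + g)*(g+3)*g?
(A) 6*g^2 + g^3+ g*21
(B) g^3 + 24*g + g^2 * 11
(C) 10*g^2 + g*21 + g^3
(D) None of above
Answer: C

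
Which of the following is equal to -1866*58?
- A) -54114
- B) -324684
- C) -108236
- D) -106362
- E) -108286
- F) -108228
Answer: F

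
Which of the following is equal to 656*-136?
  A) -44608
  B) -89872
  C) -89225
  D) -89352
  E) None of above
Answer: E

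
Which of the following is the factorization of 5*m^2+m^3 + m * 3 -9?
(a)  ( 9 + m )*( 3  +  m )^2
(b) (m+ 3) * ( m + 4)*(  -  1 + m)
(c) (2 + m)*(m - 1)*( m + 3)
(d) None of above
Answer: d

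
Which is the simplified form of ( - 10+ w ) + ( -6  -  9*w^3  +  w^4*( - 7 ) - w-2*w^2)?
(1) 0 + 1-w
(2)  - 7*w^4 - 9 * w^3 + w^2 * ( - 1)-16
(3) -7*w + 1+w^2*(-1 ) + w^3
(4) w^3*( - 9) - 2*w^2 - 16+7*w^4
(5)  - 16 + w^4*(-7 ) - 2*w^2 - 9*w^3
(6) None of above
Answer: 5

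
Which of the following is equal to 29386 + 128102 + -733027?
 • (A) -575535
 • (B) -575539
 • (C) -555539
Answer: B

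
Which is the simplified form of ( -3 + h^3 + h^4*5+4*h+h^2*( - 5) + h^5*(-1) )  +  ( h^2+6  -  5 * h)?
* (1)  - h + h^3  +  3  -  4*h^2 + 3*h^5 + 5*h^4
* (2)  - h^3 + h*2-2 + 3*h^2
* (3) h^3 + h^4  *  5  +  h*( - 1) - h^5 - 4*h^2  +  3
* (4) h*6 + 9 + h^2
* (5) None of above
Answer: 3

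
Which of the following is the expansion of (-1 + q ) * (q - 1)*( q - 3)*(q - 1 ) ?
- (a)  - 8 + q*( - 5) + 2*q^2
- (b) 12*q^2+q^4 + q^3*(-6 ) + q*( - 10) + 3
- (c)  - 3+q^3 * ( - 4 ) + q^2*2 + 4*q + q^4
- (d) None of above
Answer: b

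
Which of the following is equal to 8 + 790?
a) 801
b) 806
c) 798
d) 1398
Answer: c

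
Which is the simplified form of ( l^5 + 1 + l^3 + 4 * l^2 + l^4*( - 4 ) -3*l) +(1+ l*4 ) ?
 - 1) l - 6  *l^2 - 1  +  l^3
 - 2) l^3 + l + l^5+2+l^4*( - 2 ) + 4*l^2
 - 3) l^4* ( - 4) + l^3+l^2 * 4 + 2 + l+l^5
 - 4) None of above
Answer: 3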